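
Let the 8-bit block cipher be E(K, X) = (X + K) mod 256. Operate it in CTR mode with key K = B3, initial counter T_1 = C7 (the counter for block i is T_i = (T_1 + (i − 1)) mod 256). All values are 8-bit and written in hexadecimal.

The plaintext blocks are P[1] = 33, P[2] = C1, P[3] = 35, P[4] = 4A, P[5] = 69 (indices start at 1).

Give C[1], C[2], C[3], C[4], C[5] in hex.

CTR encryption: S_i = E(K, T_i) where T_i is the counter for block i; C_i = P_i ⊕ S_i.
C[1]: T = C7, S = E(K, T) = 7A; 33 ⊕ 7A = 49.
C[2]: T = C8, S = E(K, T) = 7B; C1 ⊕ 7B = BA.
C[3]: T = C9, S = E(K, T) = 7C; 35 ⊕ 7C = 49.
C[4]: T = CA, S = E(K, T) = 7D; 4A ⊕ 7D = 37.
C[5]: T = CB, S = E(K, T) = 7E; 69 ⊕ 7E = 17.

C[1] = 49, C[2] = BA, C[3] = 49, C[4] = 37, C[5] = 17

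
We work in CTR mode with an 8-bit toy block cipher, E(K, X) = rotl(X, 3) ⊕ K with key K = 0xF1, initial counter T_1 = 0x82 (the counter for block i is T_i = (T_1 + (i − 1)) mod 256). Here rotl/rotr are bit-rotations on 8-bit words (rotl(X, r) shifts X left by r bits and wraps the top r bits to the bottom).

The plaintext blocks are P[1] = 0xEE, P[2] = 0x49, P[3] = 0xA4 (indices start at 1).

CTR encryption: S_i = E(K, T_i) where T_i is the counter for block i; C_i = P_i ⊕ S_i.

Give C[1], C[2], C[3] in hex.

C[1] = 0x0B, C[2] = 0xA4, C[3] = 0x71

C[1]: T = 0x82, S = E(K, T) = 0xE5; 0xEE ⊕ 0xE5 = 0x0B.
C[2]: T = 0x83, S = E(K, T) = 0xED; 0x49 ⊕ 0xED = 0xA4.
C[3]: T = 0x84, S = E(K, T) = 0xD5; 0xA4 ⊕ 0xD5 = 0x71.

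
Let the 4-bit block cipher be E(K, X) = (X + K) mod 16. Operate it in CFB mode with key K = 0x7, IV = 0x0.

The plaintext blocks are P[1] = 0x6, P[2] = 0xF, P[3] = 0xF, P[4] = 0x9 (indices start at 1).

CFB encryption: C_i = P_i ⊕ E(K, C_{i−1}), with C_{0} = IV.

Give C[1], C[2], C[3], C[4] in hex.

C[1] = 0x1, C[2] = 0x7, C[3] = 0x1, C[4] = 0x1

C[1]: E(K, 0x0) = 0x7; 0x6 ⊕ 0x7 = 0x1.
C[2]: E(K, 0x1) = 0x8; 0xF ⊕ 0x8 = 0x7.
C[3]: E(K, 0x7) = 0xE; 0xF ⊕ 0xE = 0x1.
C[4]: E(K, 0x1) = 0x8; 0x9 ⊕ 0x8 = 0x1.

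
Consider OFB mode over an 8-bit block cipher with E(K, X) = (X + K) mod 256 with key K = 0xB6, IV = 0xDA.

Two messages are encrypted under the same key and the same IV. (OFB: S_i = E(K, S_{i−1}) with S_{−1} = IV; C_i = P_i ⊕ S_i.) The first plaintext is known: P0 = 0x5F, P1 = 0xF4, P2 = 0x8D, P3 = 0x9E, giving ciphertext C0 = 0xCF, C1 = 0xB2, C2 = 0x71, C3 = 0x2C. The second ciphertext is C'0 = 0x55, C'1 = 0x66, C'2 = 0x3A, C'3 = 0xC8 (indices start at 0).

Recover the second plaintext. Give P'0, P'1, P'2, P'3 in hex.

In OFB with a reused IV, both messages share the same keystream S_i, so C_i ⊕ C'_i = P_i ⊕ P'_i and thus P'_i = P_i ⊕ C_i ⊕ C'_i.
P'0: 0x5F ⊕ 0xCF ⊕ 0x55 = 0xC5.
P'1: 0xF4 ⊕ 0xB2 ⊕ 0x66 = 0x20.
P'2: 0x8D ⊕ 0x71 ⊕ 0x3A = 0xC6.
P'3: 0x9E ⊕ 0x2C ⊕ 0xC8 = 0x7A.

P'0 = 0xC5, P'1 = 0x20, P'2 = 0xC6, P'3 = 0x7A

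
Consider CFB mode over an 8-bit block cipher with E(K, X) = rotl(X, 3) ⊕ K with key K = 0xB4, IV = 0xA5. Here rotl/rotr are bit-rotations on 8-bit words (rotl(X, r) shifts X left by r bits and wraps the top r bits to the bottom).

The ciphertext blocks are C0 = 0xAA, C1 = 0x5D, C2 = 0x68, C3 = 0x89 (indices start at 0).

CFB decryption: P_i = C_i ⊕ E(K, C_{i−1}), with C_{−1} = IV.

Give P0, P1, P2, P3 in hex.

P0: E(K, 0xA5) = 0x99; 0xAA ⊕ 0x99 = 0x33.
P1: E(K, 0xAA) = 0xE1; 0x5D ⊕ 0xE1 = 0xBC.
P2: E(K, 0x5D) = 0x5E; 0x68 ⊕ 0x5E = 0x36.
P3: E(K, 0x68) = 0xF7; 0x89 ⊕ 0xF7 = 0x7E.

P0 = 0x33, P1 = 0xBC, P2 = 0x36, P3 = 0x7E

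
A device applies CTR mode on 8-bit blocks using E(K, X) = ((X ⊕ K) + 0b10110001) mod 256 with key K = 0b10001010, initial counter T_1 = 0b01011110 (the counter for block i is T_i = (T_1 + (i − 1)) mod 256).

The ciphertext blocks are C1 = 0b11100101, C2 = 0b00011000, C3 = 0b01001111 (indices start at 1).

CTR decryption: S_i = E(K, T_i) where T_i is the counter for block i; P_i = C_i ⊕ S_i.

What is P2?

P2 = 0b10011110

P2: T = 0b01011111, S = E(K, T) = 0b10000110; 0b00011000 ⊕ 0b10000110 = 0b10011110.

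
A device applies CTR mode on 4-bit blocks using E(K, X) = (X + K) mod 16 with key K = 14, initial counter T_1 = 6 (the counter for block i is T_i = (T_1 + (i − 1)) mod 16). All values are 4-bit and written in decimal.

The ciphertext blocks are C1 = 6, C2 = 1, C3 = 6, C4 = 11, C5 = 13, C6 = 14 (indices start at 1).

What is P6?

CTR decryption: S_i = E(K, T_i) where T_i is the counter for block i; P_i = C_i ⊕ S_i.
P6: T = 11, S = E(K, T) = 9; 14 ⊕ 9 = 7.

P6 = 7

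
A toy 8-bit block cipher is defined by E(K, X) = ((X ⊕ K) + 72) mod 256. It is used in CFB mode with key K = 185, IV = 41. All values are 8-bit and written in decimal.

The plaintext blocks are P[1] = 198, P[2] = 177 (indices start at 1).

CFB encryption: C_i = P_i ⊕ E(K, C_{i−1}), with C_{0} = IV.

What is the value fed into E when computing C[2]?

30

C[1]: E(K, 41) = 216; 198 ⊕ 216 = 30.
C[2]: E(K, 30) = 239; 177 ⊕ 239 = 94.
So the input to E for block [2] is 30.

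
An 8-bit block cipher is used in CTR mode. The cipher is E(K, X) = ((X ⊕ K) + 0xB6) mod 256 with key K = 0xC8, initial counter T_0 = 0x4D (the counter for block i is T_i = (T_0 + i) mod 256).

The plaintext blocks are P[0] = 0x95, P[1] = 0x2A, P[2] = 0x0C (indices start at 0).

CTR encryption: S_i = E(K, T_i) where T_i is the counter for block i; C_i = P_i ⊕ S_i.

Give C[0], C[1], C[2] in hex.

C[0]: T = 0x4D, S = E(K, T) = 0x3B; 0x95 ⊕ 0x3B = 0xAE.
C[1]: T = 0x4E, S = E(K, T) = 0x3C; 0x2A ⊕ 0x3C = 0x16.
C[2]: T = 0x4F, S = E(K, T) = 0x3D; 0x0C ⊕ 0x3D = 0x31.

C[0] = 0xAE, C[1] = 0x16, C[2] = 0x31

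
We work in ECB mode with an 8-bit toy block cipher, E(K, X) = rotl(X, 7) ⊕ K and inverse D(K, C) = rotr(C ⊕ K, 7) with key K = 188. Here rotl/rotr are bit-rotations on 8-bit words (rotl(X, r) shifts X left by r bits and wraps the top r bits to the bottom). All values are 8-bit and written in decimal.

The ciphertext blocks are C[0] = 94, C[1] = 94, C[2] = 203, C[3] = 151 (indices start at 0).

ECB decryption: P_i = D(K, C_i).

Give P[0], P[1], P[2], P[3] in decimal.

P[0]: D(K, 94) = 197.
P[1]: D(K, 94) = 197.
P[2]: D(K, 203) = 238.
P[3]: D(K, 151) = 86.

P[0] = 197, P[1] = 197, P[2] = 238, P[3] = 86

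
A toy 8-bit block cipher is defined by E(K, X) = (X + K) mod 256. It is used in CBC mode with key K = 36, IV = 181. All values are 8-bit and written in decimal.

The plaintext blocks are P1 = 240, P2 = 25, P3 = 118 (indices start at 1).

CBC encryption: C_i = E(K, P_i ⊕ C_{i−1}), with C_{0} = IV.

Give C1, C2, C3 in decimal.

C1: P1 ⊕ 181 = 69; E(K, 69) = 105.
C2: P2 ⊕ 105 = 112; E(K, 112) = 148.
C3: P3 ⊕ 148 = 226; E(K, 226) = 6.

C1 = 105, C2 = 148, C3 = 6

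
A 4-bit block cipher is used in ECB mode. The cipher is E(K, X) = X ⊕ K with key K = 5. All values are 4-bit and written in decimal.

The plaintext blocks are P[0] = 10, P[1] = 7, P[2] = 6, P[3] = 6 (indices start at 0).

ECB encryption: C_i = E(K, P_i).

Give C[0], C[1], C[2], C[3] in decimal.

C[0]: E(K, 10) = 15.
C[1]: E(K, 7) = 2.
C[2]: E(K, 6) = 3.
C[3]: E(K, 6) = 3.

C[0] = 15, C[1] = 2, C[2] = 3, C[3] = 3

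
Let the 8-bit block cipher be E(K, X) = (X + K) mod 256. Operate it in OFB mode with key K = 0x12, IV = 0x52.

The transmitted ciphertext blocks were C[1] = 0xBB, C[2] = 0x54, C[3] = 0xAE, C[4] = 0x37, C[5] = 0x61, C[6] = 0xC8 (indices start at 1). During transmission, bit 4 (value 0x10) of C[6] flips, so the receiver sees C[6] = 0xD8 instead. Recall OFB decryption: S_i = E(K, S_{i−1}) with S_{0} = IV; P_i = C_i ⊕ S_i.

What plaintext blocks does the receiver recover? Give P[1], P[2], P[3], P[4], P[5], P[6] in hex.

Only C[6] changed, to 0xD8. In OFB, a change in C_i flips the same bit in P_i only; the keystream is unaffected. Decrypting the received ciphertext:
P[1]: S = E(K, 0x52) = 0x64; 0xBB ⊕ 0x64 = 0xDF.
P[2]: S = E(K, 0x64) = 0x76; 0x54 ⊕ 0x76 = 0x22.
P[3]: S = E(K, 0x76) = 0x88; 0xAE ⊕ 0x88 = 0x26.
P[4]: S = E(K, 0x88) = 0x9A; 0x37 ⊕ 0x9A = 0xAD.
P[5]: S = E(K, 0x9A) = 0xAC; 0x61 ⊕ 0xAC = 0xCD.
P[6]: S = E(K, 0xAC) = 0xBE; 0xD8 ⊕ 0xBE = 0x66.
Blocks that differ from the original plaintext: P[6].

P[1] = 0xDF, P[2] = 0x22, P[3] = 0x26, P[4] = 0xAD, P[5] = 0xCD, P[6] = 0x66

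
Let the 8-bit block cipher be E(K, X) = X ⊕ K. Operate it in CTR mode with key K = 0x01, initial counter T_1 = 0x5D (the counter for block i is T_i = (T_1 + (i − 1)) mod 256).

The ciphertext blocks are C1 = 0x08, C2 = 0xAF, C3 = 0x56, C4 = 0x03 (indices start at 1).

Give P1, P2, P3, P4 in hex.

P1 = 0x54, P2 = 0xF0, P3 = 0x08, P4 = 0x62

CTR decryption: S_i = E(K, T_i) where T_i is the counter for block i; P_i = C_i ⊕ S_i.
P1: T = 0x5D, S = E(K, T) = 0x5C; 0x08 ⊕ 0x5C = 0x54.
P2: T = 0x5E, S = E(K, T) = 0x5F; 0xAF ⊕ 0x5F = 0xF0.
P3: T = 0x5F, S = E(K, T) = 0x5E; 0x56 ⊕ 0x5E = 0x08.
P4: T = 0x60, S = E(K, T) = 0x61; 0x03 ⊕ 0x61 = 0x62.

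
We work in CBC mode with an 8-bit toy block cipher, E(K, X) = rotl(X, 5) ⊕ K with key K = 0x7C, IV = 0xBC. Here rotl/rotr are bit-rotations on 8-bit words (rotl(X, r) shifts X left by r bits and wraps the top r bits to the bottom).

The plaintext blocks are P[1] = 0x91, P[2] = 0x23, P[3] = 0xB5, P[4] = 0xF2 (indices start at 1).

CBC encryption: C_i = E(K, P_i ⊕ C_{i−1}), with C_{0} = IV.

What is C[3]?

C[1]: P[1] ⊕ 0xBC = 0x2D; E(K, 0x2D) = 0xD9.
C[2]: P[2] ⊕ 0xD9 = 0xFA; E(K, 0xFA) = 0x23.
C[3]: P[3] ⊕ 0x23 = 0x96; E(K, 0x96) = 0xAE.

C[3] = 0xAE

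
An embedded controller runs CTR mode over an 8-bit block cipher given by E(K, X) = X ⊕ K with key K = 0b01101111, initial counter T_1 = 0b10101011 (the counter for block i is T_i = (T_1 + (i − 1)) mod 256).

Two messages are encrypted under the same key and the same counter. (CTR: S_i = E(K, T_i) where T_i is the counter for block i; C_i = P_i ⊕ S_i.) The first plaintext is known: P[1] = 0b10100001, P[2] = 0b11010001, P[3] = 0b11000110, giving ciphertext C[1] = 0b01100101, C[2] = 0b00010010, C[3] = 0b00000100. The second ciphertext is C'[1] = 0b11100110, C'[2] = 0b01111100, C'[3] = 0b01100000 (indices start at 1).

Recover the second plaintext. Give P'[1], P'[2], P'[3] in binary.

P'[1] = 0b00100010, P'[2] = 0b10111111, P'[3] = 0b10100010

In CTR with a reused counter, both messages share the same keystream S_i, so C_i ⊕ C'_i = P_i ⊕ P'_i and thus P'_i = P_i ⊕ C_i ⊕ C'_i.
P'[1]: 0b10100001 ⊕ 0b01100101 ⊕ 0b11100110 = 0b00100010.
P'[2]: 0b11010001 ⊕ 0b00010010 ⊕ 0b01111100 = 0b10111111.
P'[3]: 0b11000110 ⊕ 0b00000100 ⊕ 0b01100000 = 0b10100010.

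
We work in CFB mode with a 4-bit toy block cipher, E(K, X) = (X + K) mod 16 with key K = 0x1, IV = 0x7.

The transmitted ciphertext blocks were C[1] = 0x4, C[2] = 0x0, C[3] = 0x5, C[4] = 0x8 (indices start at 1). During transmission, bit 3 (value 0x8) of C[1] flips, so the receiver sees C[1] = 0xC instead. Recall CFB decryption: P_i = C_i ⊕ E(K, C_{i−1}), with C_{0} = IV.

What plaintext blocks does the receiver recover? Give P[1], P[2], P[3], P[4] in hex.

P[1] = 0x4, P[2] = 0xD, P[3] = 0x4, P[4] = 0xE

Only C[1] changed, to 0xC. In CFB, a change in C_i flips the same bit in P_i and garbles P_{i+1}. Decrypting the received ciphertext:
P[1]: E(K, 0x7) = 0x8; 0xC ⊕ 0x8 = 0x4.
P[2]: E(K, 0xC) = 0xD; 0x0 ⊕ 0xD = 0xD.
P[3]: E(K, 0x0) = 0x1; 0x5 ⊕ 0x1 = 0x4.
P[4]: E(K, 0x5) = 0x6; 0x8 ⊕ 0x6 = 0xE.
Blocks that differ from the original plaintext: P[1], P[2].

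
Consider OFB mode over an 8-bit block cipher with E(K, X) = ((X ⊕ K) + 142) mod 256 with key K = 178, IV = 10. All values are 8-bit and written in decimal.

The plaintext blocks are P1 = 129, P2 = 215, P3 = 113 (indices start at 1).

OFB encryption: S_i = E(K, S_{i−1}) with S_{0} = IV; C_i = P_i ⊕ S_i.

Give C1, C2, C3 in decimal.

C1: S = E(K, 10) = 70; 129 ⊕ 70 = 199.
C2: S = E(K, 70) = 130; 215 ⊕ 130 = 85.
C3: S = E(K, 130) = 190; 113 ⊕ 190 = 207.

C1 = 199, C2 = 85, C3 = 207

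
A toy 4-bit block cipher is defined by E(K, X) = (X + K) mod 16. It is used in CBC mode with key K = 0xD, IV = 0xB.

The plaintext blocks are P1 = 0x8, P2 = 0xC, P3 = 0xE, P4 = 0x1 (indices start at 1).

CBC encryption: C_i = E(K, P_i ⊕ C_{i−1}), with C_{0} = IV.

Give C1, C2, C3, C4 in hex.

C1: P1 ⊕ 0xB = 0x3; E(K, 0x3) = 0x0.
C2: P2 ⊕ 0x0 = 0xC; E(K, 0xC) = 0x9.
C3: P3 ⊕ 0x9 = 0x7; E(K, 0x7) = 0x4.
C4: P4 ⊕ 0x4 = 0x5; E(K, 0x5) = 0x2.

C1 = 0x0, C2 = 0x9, C3 = 0x4, C4 = 0x2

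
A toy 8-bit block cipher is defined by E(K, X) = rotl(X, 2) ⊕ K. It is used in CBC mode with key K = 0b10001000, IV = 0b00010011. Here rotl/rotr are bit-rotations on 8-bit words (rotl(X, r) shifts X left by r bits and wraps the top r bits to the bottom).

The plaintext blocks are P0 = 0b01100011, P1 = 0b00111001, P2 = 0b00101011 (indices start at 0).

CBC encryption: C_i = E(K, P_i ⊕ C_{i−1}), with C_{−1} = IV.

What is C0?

C0 = 0b01001001

C0: P0 ⊕ 0b00010011 = 0b01110000; E(K, 0b01110000) = 0b01001001.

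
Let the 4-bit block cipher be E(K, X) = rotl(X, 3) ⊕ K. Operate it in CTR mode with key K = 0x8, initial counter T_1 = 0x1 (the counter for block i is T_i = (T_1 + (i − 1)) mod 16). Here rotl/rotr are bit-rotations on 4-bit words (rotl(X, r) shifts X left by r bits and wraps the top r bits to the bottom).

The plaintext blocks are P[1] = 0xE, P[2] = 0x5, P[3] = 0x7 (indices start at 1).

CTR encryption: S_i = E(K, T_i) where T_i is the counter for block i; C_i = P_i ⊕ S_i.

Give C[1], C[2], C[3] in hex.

C[1] = 0xE, C[2] = 0xC, C[3] = 0x6

C[1]: T = 0x1, S = E(K, T) = 0x0; 0xE ⊕ 0x0 = 0xE.
C[2]: T = 0x2, S = E(K, T) = 0x9; 0x5 ⊕ 0x9 = 0xC.
C[3]: T = 0x3, S = E(K, T) = 0x1; 0x7 ⊕ 0x1 = 0x6.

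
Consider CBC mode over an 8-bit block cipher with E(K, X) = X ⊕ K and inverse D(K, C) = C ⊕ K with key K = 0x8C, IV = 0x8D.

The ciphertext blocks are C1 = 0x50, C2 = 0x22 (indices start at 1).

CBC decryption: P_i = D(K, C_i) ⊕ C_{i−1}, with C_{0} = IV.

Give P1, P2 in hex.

P1: D(K, 0x50) = 0xDC; 0xDC ⊕ 0x8D = 0x51.
P2: D(K, 0x22) = 0xAE; 0xAE ⊕ 0x50 = 0xFE.

P1 = 0x51, P2 = 0xFE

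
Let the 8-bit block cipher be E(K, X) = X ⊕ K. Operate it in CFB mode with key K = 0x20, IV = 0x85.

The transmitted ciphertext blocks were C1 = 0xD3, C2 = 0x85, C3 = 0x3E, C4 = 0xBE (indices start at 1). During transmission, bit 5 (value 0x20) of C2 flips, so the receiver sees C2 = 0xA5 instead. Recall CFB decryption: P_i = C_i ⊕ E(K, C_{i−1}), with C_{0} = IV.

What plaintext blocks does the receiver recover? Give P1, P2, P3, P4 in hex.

Only C2 changed, to 0xA5. In CFB, a change in C_i flips the same bit in P_i and garbles P_{i+1}. Decrypting the received ciphertext:
P1: E(K, 0x85) = 0xA5; 0xD3 ⊕ 0xA5 = 0x76.
P2: E(K, 0xD3) = 0xF3; 0xA5 ⊕ 0xF3 = 0x56.
P3: E(K, 0xA5) = 0x85; 0x3E ⊕ 0x85 = 0xBB.
P4: E(K, 0x3E) = 0x1E; 0xBE ⊕ 0x1E = 0xA0.
Blocks that differ from the original plaintext: P2, P3.

P1 = 0x76, P2 = 0x56, P3 = 0xBB, P4 = 0xA0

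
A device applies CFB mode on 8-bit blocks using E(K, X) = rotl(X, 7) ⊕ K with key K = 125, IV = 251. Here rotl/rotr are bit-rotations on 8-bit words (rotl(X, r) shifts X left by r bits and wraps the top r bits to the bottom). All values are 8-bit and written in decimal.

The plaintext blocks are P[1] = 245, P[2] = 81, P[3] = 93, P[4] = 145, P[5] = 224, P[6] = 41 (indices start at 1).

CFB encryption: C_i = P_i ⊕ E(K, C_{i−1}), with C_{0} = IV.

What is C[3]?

C[1]: E(K, 251) = 128; 245 ⊕ 128 = 117.
C[2]: E(K, 117) = 199; 81 ⊕ 199 = 150.
C[3]: E(K, 150) = 54; 93 ⊕ 54 = 107.

C[3] = 107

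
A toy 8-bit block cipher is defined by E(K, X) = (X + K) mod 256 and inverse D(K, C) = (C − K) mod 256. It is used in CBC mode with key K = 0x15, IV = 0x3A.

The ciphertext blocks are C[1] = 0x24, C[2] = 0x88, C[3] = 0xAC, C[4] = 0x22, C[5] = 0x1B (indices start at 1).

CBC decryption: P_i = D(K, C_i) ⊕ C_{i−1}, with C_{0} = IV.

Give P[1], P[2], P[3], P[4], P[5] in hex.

P[1] = 0x35, P[2] = 0x57, P[3] = 0x1F, P[4] = 0xA1, P[5] = 0x24

P[1]: D(K, 0x24) = 0x0F; 0x0F ⊕ 0x3A = 0x35.
P[2]: D(K, 0x88) = 0x73; 0x73 ⊕ 0x24 = 0x57.
P[3]: D(K, 0xAC) = 0x97; 0x97 ⊕ 0x88 = 0x1F.
P[4]: D(K, 0x22) = 0x0D; 0x0D ⊕ 0xAC = 0xA1.
P[5]: D(K, 0x1B) = 0x06; 0x06 ⊕ 0x22 = 0x24.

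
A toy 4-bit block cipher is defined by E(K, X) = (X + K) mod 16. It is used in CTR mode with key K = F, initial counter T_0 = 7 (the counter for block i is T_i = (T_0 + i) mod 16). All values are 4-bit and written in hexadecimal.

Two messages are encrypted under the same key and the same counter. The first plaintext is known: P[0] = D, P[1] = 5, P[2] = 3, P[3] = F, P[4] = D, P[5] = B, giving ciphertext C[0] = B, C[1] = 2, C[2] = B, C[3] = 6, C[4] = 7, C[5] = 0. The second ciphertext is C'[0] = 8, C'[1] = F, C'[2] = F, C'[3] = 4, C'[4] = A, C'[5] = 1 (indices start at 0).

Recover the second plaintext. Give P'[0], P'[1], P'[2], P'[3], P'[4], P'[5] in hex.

P'[0] = E, P'[1] = 8, P'[2] = 7, P'[3] = D, P'[4] = 0, P'[5] = A

In CTR with a reused counter, both messages share the same keystream S_i, so C_i ⊕ C'_i = P_i ⊕ P'_i and thus P'_i = P_i ⊕ C_i ⊕ C'_i.
P'[0]: D ⊕ B ⊕ 8 = E.
P'[1]: 5 ⊕ 2 ⊕ F = 8.
P'[2]: 3 ⊕ B ⊕ F = 7.
P'[3]: F ⊕ 6 ⊕ 4 = D.
P'[4]: D ⊕ 7 ⊕ A = 0.
P'[5]: B ⊕ 0 ⊕ 1 = A.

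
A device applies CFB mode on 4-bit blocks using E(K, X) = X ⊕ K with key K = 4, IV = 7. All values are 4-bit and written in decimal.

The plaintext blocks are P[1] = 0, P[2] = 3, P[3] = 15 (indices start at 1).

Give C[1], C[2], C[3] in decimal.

C[1] = 3, C[2] = 4, C[3] = 15

CFB encryption: C_i = P_i ⊕ E(K, C_{i−1}), with C_{0} = IV.
C[1]: E(K, 7) = 3; 0 ⊕ 3 = 3.
C[2]: E(K, 3) = 7; 3 ⊕ 7 = 4.
C[3]: E(K, 4) = 0; 15 ⊕ 0 = 15.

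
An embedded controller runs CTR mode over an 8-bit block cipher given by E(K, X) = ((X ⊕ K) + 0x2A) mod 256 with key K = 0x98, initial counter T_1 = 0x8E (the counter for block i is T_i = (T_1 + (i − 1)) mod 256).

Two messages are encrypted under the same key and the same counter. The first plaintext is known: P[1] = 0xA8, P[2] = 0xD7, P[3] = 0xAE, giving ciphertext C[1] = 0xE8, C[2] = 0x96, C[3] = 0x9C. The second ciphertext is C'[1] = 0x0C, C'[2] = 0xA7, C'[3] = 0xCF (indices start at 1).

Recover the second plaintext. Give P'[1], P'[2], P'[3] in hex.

In CTR with a reused counter, both messages share the same keystream S_i, so C_i ⊕ C'_i = P_i ⊕ P'_i and thus P'_i = P_i ⊕ C_i ⊕ C'_i.
P'[1]: 0xA8 ⊕ 0xE8 ⊕ 0x0C = 0x4C.
P'[2]: 0xD7 ⊕ 0x96 ⊕ 0xA7 = 0xE6.
P'[3]: 0xAE ⊕ 0x9C ⊕ 0xCF = 0xFD.

P'[1] = 0x4C, P'[2] = 0xE6, P'[3] = 0xFD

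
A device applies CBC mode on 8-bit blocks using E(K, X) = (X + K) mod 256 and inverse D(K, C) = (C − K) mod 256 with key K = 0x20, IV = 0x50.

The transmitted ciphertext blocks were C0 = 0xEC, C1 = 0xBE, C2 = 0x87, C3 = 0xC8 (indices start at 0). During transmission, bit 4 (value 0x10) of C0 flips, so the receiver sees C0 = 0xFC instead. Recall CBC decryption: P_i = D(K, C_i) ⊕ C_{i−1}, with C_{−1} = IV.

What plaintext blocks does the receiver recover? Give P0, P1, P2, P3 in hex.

P0 = 0x8C, P1 = 0x62, P2 = 0xD9, P3 = 0x2F

Only C0 changed, to 0xFC. In CBC, a change in C_i garbles P_i and flips the same bit in P_{i+1}. Decrypting the received ciphertext:
P0: D(K, 0xFC) = 0xDC; 0xDC ⊕ 0x50 = 0x8C.
P1: D(K, 0xBE) = 0x9E; 0x9E ⊕ 0xFC = 0x62.
P2: D(K, 0x87) = 0x67; 0x67 ⊕ 0xBE = 0xD9.
P3: D(K, 0xC8) = 0xA8; 0xA8 ⊕ 0x87 = 0x2F.
Blocks that differ from the original plaintext: P0, P1.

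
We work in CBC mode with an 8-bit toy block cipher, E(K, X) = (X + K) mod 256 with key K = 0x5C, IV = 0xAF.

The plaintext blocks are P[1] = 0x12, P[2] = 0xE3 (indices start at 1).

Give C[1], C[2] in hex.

CBC encryption: C_i = E(K, P_i ⊕ C_{i−1}), with C_{0} = IV.
C[1]: P[1] ⊕ 0xAF = 0xBD; E(K, 0xBD) = 0x19.
C[2]: P[2] ⊕ 0x19 = 0xFA; E(K, 0xFA) = 0x56.

C[1] = 0x19, C[2] = 0x56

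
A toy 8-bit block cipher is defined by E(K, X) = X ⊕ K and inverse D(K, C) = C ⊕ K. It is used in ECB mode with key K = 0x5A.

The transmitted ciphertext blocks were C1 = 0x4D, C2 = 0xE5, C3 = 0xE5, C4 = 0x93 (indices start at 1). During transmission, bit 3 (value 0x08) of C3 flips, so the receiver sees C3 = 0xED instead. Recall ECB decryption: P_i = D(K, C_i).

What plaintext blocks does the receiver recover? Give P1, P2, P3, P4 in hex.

P1 = 0x17, P2 = 0xBF, P3 = 0xB7, P4 = 0xC9

Only C3 changed, to 0xED. In ECB, a change in C_i affects only P_i. Decrypting the received ciphertext:
P1: D(K, 0x4D) = 0x17.
P2: D(K, 0xE5) = 0xBF.
P3: D(K, 0xED) = 0xB7.
P4: D(K, 0x93) = 0xC9.
Blocks that differ from the original plaintext: P3.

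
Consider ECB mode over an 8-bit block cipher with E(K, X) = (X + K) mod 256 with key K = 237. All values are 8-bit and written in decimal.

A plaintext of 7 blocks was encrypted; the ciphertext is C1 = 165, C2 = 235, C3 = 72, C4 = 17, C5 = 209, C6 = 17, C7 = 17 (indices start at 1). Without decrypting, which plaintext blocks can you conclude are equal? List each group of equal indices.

P4 = P6 = P7

ECB encrypts each block independently with the same key, so equal ciphertext blocks imply equal plaintext blocks.
C4 = C6 = C7 = 17, so P4 = P6 = P7.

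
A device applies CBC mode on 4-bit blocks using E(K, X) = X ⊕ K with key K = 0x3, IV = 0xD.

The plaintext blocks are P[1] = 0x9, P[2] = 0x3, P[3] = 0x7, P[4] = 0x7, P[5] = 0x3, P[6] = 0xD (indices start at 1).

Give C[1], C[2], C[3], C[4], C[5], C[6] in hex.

C[1] = 0x7, C[2] = 0x7, C[3] = 0x3, C[4] = 0x7, C[5] = 0x7, C[6] = 0x9

CBC encryption: C_i = E(K, P_i ⊕ C_{i−1}), with C_{0} = IV.
C[1]: P[1] ⊕ 0xD = 0x4; E(K, 0x4) = 0x7.
C[2]: P[2] ⊕ 0x7 = 0x4; E(K, 0x4) = 0x7.
C[3]: P[3] ⊕ 0x7 = 0x0; E(K, 0x0) = 0x3.
C[4]: P[4] ⊕ 0x3 = 0x4; E(K, 0x4) = 0x7.
C[5]: P[5] ⊕ 0x7 = 0x4; E(K, 0x4) = 0x7.
C[6]: P[6] ⊕ 0x7 = 0xA; E(K, 0xA) = 0x9.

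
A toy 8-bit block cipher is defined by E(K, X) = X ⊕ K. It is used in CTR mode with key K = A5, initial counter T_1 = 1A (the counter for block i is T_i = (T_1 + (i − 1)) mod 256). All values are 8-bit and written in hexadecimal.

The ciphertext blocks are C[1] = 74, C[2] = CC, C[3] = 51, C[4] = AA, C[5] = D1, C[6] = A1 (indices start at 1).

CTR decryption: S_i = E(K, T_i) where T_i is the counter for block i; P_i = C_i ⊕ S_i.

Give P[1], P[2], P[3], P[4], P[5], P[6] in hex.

P[1] = CB, P[2] = 72, P[3] = E8, P[4] = 12, P[5] = 6A, P[6] = 1B

P[1]: T = 1A, S = E(K, T) = BF; 74 ⊕ BF = CB.
P[2]: T = 1B, S = E(K, T) = BE; CC ⊕ BE = 72.
P[3]: T = 1C, S = E(K, T) = B9; 51 ⊕ B9 = E8.
P[4]: T = 1D, S = E(K, T) = B8; AA ⊕ B8 = 12.
P[5]: T = 1E, S = E(K, T) = BB; D1 ⊕ BB = 6A.
P[6]: T = 1F, S = E(K, T) = BA; A1 ⊕ BA = 1B.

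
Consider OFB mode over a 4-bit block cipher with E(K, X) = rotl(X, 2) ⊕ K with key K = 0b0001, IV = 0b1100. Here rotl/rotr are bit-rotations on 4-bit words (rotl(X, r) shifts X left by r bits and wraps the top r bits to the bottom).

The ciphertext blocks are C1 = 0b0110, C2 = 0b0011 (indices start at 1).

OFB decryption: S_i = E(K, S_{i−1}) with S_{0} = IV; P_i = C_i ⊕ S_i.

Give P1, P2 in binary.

P1 = 0b0100, P2 = 0b1010

P1: S = E(K, 0b1100) = 0b0010; 0b0110 ⊕ 0b0010 = 0b0100.
P2: S = E(K, 0b0010) = 0b1001; 0b0011 ⊕ 0b1001 = 0b1010.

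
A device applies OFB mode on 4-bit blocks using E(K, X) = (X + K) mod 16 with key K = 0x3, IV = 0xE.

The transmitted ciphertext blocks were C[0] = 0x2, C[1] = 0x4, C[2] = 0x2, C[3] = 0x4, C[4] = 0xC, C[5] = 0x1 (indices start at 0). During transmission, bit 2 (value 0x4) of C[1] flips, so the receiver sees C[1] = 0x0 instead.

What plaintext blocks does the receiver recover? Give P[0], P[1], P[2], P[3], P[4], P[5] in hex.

P[0] = 0x3, P[1] = 0x4, P[2] = 0x5, P[3] = 0xE, P[4] = 0x1, P[5] = 0x1

OFB decryption: S_i = E(K, S_{i−1}) with S_{−1} = IV; P_i = C_i ⊕ S_i.
Only C[1] changed, to 0x0. In OFB, a change in C_i flips the same bit in P_i only; the keystream is unaffected. Decrypting the received ciphertext:
P[0]: S = E(K, 0xE) = 0x1; 0x2 ⊕ 0x1 = 0x3.
P[1]: S = E(K, 0x1) = 0x4; 0x0 ⊕ 0x4 = 0x4.
P[2]: S = E(K, 0x4) = 0x7; 0x2 ⊕ 0x7 = 0x5.
P[3]: S = E(K, 0x7) = 0xA; 0x4 ⊕ 0xA = 0xE.
P[4]: S = E(K, 0xA) = 0xD; 0xC ⊕ 0xD = 0x1.
P[5]: S = E(K, 0xD) = 0x0; 0x1 ⊕ 0x0 = 0x1.
Blocks that differ from the original plaintext: P[1].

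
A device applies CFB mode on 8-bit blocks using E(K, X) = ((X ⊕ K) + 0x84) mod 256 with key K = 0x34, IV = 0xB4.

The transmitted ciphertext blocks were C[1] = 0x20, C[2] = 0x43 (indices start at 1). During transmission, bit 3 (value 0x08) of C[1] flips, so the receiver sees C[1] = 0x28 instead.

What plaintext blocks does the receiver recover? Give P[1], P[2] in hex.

P[1] = 0x2C, P[2] = 0xE3

CFB decryption: P_i = C_i ⊕ E(K, C_{i−1}), with C_{0} = IV.
Only C[1] changed, to 0x28. In CFB, a change in C_i flips the same bit in P_i and garbles P_{i+1}. Decrypting the received ciphertext:
P[1]: E(K, 0xB4) = 0x04; 0x28 ⊕ 0x04 = 0x2C.
P[2]: E(K, 0x28) = 0xA0; 0x43 ⊕ 0xA0 = 0xE3.
Blocks that differ from the original plaintext: P[1], P[2].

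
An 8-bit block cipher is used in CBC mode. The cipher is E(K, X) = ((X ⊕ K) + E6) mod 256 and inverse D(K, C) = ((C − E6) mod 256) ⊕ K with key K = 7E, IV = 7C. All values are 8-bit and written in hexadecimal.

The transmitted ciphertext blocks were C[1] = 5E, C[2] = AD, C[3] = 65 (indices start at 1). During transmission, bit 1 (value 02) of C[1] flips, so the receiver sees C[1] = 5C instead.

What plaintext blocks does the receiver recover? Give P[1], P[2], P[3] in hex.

CBC decryption: P_i = D(K, C_i) ⊕ C_{i−1}, with C_{0} = IV.
Only C[1] changed, to 5C. In CBC, a change in C_i garbles P_i and flips the same bit in P_{i+1}. Decrypting the received ciphertext:
P[1]: D(K, 5C) = 08; 08 ⊕ 7C = 74.
P[2]: D(K, AD) = B9; B9 ⊕ 5C = E5.
P[3]: D(K, 65) = 01; 01 ⊕ AD = AC.
Blocks that differ from the original plaintext: P[1], P[2].

P[1] = 74, P[2] = E5, P[3] = AC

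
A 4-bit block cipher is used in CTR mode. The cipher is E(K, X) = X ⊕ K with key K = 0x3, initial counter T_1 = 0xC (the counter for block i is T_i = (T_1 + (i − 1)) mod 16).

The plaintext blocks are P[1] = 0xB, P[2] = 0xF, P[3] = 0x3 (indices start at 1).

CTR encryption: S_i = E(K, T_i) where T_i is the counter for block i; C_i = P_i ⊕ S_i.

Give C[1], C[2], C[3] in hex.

C[1] = 0x4, C[2] = 0x1, C[3] = 0xE

C[1]: T = 0xC, S = E(K, T) = 0xF; 0xB ⊕ 0xF = 0x4.
C[2]: T = 0xD, S = E(K, T) = 0xE; 0xF ⊕ 0xE = 0x1.
C[3]: T = 0xE, S = E(K, T) = 0xD; 0x3 ⊕ 0xD = 0xE.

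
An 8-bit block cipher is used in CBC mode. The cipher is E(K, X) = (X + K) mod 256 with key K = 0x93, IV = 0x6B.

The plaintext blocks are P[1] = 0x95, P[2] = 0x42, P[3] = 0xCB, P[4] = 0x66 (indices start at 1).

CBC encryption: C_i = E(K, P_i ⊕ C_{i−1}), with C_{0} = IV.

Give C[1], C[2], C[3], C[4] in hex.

C[1] = 0x91, C[2] = 0x66, C[3] = 0x40, C[4] = 0xB9

C[1]: P[1] ⊕ 0x6B = 0xFE; E(K, 0xFE) = 0x91.
C[2]: P[2] ⊕ 0x91 = 0xD3; E(K, 0xD3) = 0x66.
C[3]: P[3] ⊕ 0x66 = 0xAD; E(K, 0xAD) = 0x40.
C[4]: P[4] ⊕ 0x40 = 0x26; E(K, 0x26) = 0xB9.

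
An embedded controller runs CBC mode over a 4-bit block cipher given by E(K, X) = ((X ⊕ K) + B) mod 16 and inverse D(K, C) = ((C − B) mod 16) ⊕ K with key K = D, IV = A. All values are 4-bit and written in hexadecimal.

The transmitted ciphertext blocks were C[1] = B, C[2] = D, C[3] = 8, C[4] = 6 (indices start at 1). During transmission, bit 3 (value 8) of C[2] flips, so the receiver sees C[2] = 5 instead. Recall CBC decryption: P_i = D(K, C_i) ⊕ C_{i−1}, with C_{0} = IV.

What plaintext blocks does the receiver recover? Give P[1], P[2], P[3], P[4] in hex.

Only C[2] changed, to 5. In CBC, a change in C_i garbles P_i and flips the same bit in P_{i+1}. Decrypting the received ciphertext:
P[1]: D(K, B) = D; D ⊕ A = 7.
P[2]: D(K, 5) = 7; 7 ⊕ B = C.
P[3]: D(K, 8) = 0; 0 ⊕ 5 = 5.
P[4]: D(K, 6) = 6; 6 ⊕ 8 = E.
Blocks that differ from the original plaintext: P[2], P[3].

P[1] = 7, P[2] = C, P[3] = 5, P[4] = E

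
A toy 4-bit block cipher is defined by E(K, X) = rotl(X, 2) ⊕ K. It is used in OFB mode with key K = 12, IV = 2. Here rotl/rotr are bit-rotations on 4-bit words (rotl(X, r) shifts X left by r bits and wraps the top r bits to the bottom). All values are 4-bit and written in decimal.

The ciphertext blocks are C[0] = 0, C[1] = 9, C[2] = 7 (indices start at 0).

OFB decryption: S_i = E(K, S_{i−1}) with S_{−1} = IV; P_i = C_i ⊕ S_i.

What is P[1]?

P[0]: S = E(K, 2) = 4; 0 ⊕ 4 = 4.
P[1]: S = E(K, 4) = 13; 9 ⊕ 13 = 4.

P[1] = 4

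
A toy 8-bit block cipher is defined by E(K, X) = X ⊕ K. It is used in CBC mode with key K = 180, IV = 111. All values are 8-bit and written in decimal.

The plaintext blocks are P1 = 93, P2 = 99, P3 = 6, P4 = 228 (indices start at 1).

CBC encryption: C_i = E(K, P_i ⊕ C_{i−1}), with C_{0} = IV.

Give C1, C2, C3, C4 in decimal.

C1 = 134, C2 = 81, C3 = 227, C4 = 179

C1: P1 ⊕ 111 = 50; E(K, 50) = 134.
C2: P2 ⊕ 134 = 229; E(K, 229) = 81.
C3: P3 ⊕ 81 = 87; E(K, 87) = 227.
C4: P4 ⊕ 227 = 7; E(K, 7) = 179.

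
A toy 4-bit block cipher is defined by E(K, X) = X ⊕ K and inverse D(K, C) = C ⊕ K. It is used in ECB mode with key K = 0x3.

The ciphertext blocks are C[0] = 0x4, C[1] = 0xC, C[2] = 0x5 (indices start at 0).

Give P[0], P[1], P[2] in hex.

P[0] = 0x7, P[1] = 0xF, P[2] = 0x6

ECB decryption: P_i = D(K, C_i).
P[0]: D(K, 0x4) = 0x7.
P[1]: D(K, 0xC) = 0xF.
P[2]: D(K, 0x5) = 0x6.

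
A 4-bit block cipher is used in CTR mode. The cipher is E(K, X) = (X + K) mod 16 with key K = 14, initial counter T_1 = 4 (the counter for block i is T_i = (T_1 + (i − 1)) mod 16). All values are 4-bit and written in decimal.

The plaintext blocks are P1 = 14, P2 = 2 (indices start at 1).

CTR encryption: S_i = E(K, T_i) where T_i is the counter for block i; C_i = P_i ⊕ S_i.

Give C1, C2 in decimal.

C1 = 12, C2 = 1

C1: T = 4, S = E(K, T) = 2; 14 ⊕ 2 = 12.
C2: T = 5, S = E(K, T) = 3; 2 ⊕ 3 = 1.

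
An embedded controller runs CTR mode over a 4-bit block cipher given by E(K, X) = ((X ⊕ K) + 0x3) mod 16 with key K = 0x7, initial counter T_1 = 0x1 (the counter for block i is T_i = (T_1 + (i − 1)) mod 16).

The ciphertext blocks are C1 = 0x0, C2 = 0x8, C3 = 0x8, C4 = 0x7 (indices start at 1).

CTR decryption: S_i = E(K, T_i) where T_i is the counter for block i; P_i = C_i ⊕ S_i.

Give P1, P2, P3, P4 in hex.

P1: T = 0x1, S = E(K, T) = 0x9; 0x0 ⊕ 0x9 = 0x9.
P2: T = 0x2, S = E(K, T) = 0x8; 0x8 ⊕ 0x8 = 0x0.
P3: T = 0x3, S = E(K, T) = 0x7; 0x8 ⊕ 0x7 = 0xF.
P4: T = 0x4, S = E(K, T) = 0x6; 0x7 ⊕ 0x6 = 0x1.

P1 = 0x9, P2 = 0x0, P3 = 0xF, P4 = 0x1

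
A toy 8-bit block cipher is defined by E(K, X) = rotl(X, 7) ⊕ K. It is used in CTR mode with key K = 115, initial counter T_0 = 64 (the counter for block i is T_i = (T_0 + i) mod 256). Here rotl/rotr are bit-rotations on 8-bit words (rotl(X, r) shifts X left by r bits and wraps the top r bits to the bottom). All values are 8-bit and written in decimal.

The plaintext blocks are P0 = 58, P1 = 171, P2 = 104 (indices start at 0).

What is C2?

C2 = 58

CTR encryption: S_i = E(K, T_i) where T_i is the counter for block i; C_i = P_i ⊕ S_i.
C0: T = 64, S = E(K, T) = 83; 58 ⊕ 83 = 105.
C1: T = 65, S = E(K, T) = 211; 171 ⊕ 211 = 120.
C2: T = 66, S = E(K, T) = 82; 104 ⊕ 82 = 58.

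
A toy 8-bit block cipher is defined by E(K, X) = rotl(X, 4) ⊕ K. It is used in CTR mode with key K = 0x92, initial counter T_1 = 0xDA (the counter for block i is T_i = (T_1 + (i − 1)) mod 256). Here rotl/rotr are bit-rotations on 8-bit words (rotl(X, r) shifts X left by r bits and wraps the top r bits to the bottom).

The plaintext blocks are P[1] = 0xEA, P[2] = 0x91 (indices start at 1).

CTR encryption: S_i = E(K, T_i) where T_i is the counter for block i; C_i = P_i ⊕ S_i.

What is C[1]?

C[1] = 0xD5

C[1]: T = 0xDA, S = E(K, T) = 0x3F; 0xEA ⊕ 0x3F = 0xD5.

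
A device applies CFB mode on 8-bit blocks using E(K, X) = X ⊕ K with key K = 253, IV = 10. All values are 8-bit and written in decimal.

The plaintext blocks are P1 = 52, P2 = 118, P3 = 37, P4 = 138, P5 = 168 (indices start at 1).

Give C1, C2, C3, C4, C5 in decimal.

CFB encryption: C_i = P_i ⊕ E(K, C_{i−1}), with C_{0} = IV.
C1: E(K, 10) = 247; 52 ⊕ 247 = 195.
C2: E(K, 195) = 62; 118 ⊕ 62 = 72.
C3: E(K, 72) = 181; 37 ⊕ 181 = 144.
C4: E(K, 144) = 109; 138 ⊕ 109 = 231.
C5: E(K, 231) = 26; 168 ⊕ 26 = 178.

C1 = 195, C2 = 72, C3 = 144, C4 = 231, C5 = 178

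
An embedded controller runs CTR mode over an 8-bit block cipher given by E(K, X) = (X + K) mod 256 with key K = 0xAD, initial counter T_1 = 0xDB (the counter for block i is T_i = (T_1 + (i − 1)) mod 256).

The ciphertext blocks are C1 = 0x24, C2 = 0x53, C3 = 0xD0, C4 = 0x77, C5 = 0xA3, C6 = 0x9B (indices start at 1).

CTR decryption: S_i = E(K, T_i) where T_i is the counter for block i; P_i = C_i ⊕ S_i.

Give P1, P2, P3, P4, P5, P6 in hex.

P1 = 0xAC, P2 = 0xDA, P3 = 0x5A, P4 = 0xFC, P5 = 0x2F, P6 = 0x16

P1: T = 0xDB, S = E(K, T) = 0x88; 0x24 ⊕ 0x88 = 0xAC.
P2: T = 0xDC, S = E(K, T) = 0x89; 0x53 ⊕ 0x89 = 0xDA.
P3: T = 0xDD, S = E(K, T) = 0x8A; 0xD0 ⊕ 0x8A = 0x5A.
P4: T = 0xDE, S = E(K, T) = 0x8B; 0x77 ⊕ 0x8B = 0xFC.
P5: T = 0xDF, S = E(K, T) = 0x8C; 0xA3 ⊕ 0x8C = 0x2F.
P6: T = 0xE0, S = E(K, T) = 0x8D; 0x9B ⊕ 0x8D = 0x16.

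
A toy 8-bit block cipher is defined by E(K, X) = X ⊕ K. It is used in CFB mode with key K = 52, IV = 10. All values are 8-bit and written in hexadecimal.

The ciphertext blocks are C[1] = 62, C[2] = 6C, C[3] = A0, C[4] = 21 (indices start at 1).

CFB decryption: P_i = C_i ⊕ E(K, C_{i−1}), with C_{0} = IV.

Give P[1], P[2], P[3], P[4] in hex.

P[1]: E(K, 10) = 42; 62 ⊕ 42 = 20.
P[2]: E(K, 62) = 30; 6C ⊕ 30 = 5C.
P[3]: E(K, 6C) = 3E; A0 ⊕ 3E = 9E.
P[4]: E(K, A0) = F2; 21 ⊕ F2 = D3.

P[1] = 20, P[2] = 5C, P[3] = 9E, P[4] = D3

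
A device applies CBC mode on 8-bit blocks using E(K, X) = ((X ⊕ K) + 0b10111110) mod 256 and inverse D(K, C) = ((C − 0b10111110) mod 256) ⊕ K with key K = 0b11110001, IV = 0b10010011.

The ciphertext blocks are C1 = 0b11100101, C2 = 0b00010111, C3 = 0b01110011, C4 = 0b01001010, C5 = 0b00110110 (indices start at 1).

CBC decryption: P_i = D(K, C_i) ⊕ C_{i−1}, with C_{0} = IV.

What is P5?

P5: D(K, 0b00110110) = 0b10001001; 0b10001001 ⊕ 0b01001010 = 0b11000011.

P5 = 0b11000011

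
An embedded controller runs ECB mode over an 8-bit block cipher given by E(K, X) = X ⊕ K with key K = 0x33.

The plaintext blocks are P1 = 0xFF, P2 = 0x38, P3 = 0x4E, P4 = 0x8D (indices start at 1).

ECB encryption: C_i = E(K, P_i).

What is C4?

C4 = 0xBE

C4: E(K, 0x8D) = 0xBE.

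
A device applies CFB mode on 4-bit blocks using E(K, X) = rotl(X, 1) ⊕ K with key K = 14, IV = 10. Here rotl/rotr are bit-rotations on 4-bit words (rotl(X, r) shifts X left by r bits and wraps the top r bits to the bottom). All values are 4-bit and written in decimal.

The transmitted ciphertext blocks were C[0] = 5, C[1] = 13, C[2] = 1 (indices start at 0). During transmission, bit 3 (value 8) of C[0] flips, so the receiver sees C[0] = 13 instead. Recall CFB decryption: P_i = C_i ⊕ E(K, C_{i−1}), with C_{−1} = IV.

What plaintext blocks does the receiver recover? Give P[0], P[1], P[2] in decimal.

P[0] = 6, P[1] = 8, P[2] = 4

Only C[0] changed, to 13. In CFB, a change in C_i flips the same bit in P_i and garbles P_{i+1}. Decrypting the received ciphertext:
P[0]: E(K, 10) = 11; 13 ⊕ 11 = 6.
P[1]: E(K, 13) = 5; 13 ⊕ 5 = 8.
P[2]: E(K, 13) = 5; 1 ⊕ 5 = 4.
Blocks that differ from the original plaintext: P[0], P[1].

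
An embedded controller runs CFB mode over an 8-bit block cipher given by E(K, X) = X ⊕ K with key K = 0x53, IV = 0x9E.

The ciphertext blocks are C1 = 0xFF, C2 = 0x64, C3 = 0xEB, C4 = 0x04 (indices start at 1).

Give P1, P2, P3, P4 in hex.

CFB decryption: P_i = C_i ⊕ E(K, C_{i−1}), with C_{0} = IV.
P1: E(K, 0x9E) = 0xCD; 0xFF ⊕ 0xCD = 0x32.
P2: E(K, 0xFF) = 0xAC; 0x64 ⊕ 0xAC = 0xC8.
P3: E(K, 0x64) = 0x37; 0xEB ⊕ 0x37 = 0xDC.
P4: E(K, 0xEB) = 0xB8; 0x04 ⊕ 0xB8 = 0xBC.

P1 = 0x32, P2 = 0xC8, P3 = 0xDC, P4 = 0xBC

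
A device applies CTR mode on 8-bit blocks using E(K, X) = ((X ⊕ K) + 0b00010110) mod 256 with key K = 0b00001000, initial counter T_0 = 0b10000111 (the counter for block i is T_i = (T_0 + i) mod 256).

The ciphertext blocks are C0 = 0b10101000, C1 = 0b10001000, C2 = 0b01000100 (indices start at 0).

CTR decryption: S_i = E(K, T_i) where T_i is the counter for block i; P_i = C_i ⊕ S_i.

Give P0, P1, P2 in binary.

P0: T = 0b10000111, S = E(K, T) = 0b10100101; 0b10101000 ⊕ 0b10100101 = 0b00001101.
P1: T = 0b10001000, S = E(K, T) = 0b10010110; 0b10001000 ⊕ 0b10010110 = 0b00011110.
P2: T = 0b10001001, S = E(K, T) = 0b10010111; 0b01000100 ⊕ 0b10010111 = 0b11010011.

P0 = 0b00001101, P1 = 0b00011110, P2 = 0b11010011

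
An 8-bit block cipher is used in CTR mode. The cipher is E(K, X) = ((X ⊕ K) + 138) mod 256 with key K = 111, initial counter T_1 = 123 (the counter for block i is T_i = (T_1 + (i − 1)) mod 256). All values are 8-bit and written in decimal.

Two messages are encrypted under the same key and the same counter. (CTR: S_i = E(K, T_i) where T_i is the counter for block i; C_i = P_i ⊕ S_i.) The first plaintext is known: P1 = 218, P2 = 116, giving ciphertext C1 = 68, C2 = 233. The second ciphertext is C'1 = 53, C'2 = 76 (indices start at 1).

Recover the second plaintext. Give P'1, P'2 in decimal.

P'1 = 171, P'2 = 209

In CTR with a reused counter, both messages share the same keystream S_i, so C_i ⊕ C'_i = P_i ⊕ P'_i and thus P'_i = P_i ⊕ C_i ⊕ C'_i.
P'1: 218 ⊕ 68 ⊕ 53 = 171.
P'2: 116 ⊕ 233 ⊕ 76 = 209.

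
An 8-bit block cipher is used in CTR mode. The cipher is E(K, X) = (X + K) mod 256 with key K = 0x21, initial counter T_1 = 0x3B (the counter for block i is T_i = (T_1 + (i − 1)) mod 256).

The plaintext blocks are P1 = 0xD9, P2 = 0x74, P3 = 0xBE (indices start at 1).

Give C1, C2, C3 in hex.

C1 = 0x85, C2 = 0x29, C3 = 0xE0

CTR encryption: S_i = E(K, T_i) where T_i is the counter for block i; C_i = P_i ⊕ S_i.
C1: T = 0x3B, S = E(K, T) = 0x5C; 0xD9 ⊕ 0x5C = 0x85.
C2: T = 0x3C, S = E(K, T) = 0x5D; 0x74 ⊕ 0x5D = 0x29.
C3: T = 0x3D, S = E(K, T) = 0x5E; 0xBE ⊕ 0x5E = 0xE0.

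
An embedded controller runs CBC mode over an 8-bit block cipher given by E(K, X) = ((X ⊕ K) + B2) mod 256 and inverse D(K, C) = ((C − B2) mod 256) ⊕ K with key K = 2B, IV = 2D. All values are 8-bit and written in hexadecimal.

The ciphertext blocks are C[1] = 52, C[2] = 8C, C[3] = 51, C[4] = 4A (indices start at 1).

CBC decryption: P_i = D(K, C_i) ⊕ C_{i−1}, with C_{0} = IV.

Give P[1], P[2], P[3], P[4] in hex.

P[1]: D(K, 52) = 8B; 8B ⊕ 2D = A6.
P[2]: D(K, 8C) = F1; F1 ⊕ 52 = A3.
P[3]: D(K, 51) = B4; B4 ⊕ 8C = 38.
P[4]: D(K, 4A) = B3; B3 ⊕ 51 = E2.

P[1] = A6, P[2] = A3, P[3] = 38, P[4] = E2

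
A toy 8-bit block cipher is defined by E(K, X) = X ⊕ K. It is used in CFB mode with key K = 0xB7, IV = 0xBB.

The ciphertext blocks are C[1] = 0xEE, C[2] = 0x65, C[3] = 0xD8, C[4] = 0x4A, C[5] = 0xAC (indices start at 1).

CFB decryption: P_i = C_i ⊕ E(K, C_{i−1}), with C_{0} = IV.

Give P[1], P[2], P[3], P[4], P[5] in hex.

P[1] = 0xE2, P[2] = 0x3C, P[3] = 0x0A, P[4] = 0x25, P[5] = 0x51

P[1]: E(K, 0xBB) = 0x0C; 0xEE ⊕ 0x0C = 0xE2.
P[2]: E(K, 0xEE) = 0x59; 0x65 ⊕ 0x59 = 0x3C.
P[3]: E(K, 0x65) = 0xD2; 0xD8 ⊕ 0xD2 = 0x0A.
P[4]: E(K, 0xD8) = 0x6F; 0x4A ⊕ 0x6F = 0x25.
P[5]: E(K, 0x4A) = 0xFD; 0xAC ⊕ 0xFD = 0x51.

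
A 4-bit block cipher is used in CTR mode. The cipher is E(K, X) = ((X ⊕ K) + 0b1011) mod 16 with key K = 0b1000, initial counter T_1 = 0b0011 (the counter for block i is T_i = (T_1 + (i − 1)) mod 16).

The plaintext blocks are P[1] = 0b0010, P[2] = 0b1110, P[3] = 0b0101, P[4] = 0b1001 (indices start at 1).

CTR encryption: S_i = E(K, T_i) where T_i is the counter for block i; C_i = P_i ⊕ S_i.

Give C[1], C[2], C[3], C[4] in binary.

C[1] = 0b0100, C[2] = 0b1001, C[3] = 0b1101, C[4] = 0b0000

C[1]: T = 0b0011, S = E(K, T) = 0b0110; 0b0010 ⊕ 0b0110 = 0b0100.
C[2]: T = 0b0100, S = E(K, T) = 0b0111; 0b1110 ⊕ 0b0111 = 0b1001.
C[3]: T = 0b0101, S = E(K, T) = 0b1000; 0b0101 ⊕ 0b1000 = 0b1101.
C[4]: T = 0b0110, S = E(K, T) = 0b1001; 0b1001 ⊕ 0b1001 = 0b0000.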